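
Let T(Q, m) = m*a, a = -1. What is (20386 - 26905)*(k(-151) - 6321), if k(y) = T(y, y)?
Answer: 40222230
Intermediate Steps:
T(Q, m) = -m (T(Q, m) = m*(-1) = -m)
k(y) = -y
(20386 - 26905)*(k(-151) - 6321) = (20386 - 26905)*(-1*(-151) - 6321) = -6519*(151 - 6321) = -6519*(-6170) = 40222230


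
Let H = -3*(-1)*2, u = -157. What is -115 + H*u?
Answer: -1057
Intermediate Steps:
H = 6 (H = 3*2 = 6)
-115 + H*u = -115 + 6*(-157) = -115 - 942 = -1057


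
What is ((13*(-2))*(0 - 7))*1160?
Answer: 211120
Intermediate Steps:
((13*(-2))*(0 - 7))*1160 = -26*(-7)*1160 = 182*1160 = 211120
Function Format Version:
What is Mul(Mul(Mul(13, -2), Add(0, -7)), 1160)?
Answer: 211120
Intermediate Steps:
Mul(Mul(Mul(13, -2), Add(0, -7)), 1160) = Mul(Mul(-26, -7), 1160) = Mul(182, 1160) = 211120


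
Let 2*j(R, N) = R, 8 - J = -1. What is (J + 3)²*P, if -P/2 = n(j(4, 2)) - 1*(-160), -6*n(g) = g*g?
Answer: -45888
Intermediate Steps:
J = 9 (J = 8 - 1*(-1) = 8 + 1 = 9)
j(R, N) = R/2
n(g) = -g²/6 (n(g) = -g*g/6 = -g²/6)
P = -956/3 (P = -2*(-((½)*4)²/6 - 1*(-160)) = -2*(-⅙*2² + 160) = -2*(-⅙*4 + 160) = -2*(-⅔ + 160) = -2*478/3 = -956/3 ≈ -318.67)
(J + 3)²*P = (9 + 3)²*(-956/3) = 12²*(-956/3) = 144*(-956/3) = -45888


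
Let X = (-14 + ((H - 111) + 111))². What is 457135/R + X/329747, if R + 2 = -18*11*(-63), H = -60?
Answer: 150807191517/4112604584 ≈ 36.669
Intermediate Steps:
R = 12472 (R = -2 - 18*11*(-63) = -2 - 198*(-63) = -2 + 12474 = 12472)
X = 5476 (X = (-14 + ((-60 - 111) + 111))² = (-14 + (-171 + 111))² = (-14 - 60)² = (-74)² = 5476)
457135/R + X/329747 = 457135/12472 + 5476/329747 = 150807191517/4112604584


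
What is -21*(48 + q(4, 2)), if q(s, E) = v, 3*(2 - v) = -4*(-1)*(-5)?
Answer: -1190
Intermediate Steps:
v = 26/3 (v = 2 - (-4*(-1))*(-5)/3 = 2 - 4*(-5)/3 = 2 - 1/3*(-20) = 2 + 20/3 = 26/3 ≈ 8.6667)
q(s, E) = 26/3
-21*(48 + q(4, 2)) = -21*(48 + 26/3) = -21*170/3 = -1190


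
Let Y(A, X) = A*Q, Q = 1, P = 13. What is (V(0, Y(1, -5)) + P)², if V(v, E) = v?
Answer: 169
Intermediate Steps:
Y(A, X) = A (Y(A, X) = A*1 = A)
(V(0, Y(1, -5)) + P)² = (0 + 13)² = 13² = 169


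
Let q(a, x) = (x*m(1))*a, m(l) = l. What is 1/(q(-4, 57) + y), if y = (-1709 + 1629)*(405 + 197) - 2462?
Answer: -1/50850 ≈ -1.9666e-5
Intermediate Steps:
y = -50622 (y = -80*602 - 2462 = -48160 - 2462 = -50622)
q(a, x) = a*x (q(a, x) = (x*1)*a = x*a = a*x)
1/(q(-4, 57) + y) = 1/(-4*57 - 50622) = 1/(-228 - 50622) = 1/(-50850) = -1/50850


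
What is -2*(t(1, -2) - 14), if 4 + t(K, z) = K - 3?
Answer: 40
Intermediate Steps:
t(K, z) = -7 + K (t(K, z) = -4 + (K - 3) = -4 + (-3 + K) = -7 + K)
-2*(t(1, -2) - 14) = -2*((-7 + 1) - 14) = -2*(-6 - 14) = -2*(-20) = 40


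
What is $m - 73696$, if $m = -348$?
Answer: $-74044$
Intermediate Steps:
$m - 73696 = -348 - 73696 = -74044$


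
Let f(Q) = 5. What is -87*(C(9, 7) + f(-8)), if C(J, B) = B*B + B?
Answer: -5307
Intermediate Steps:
C(J, B) = B + B² (C(J, B) = B² + B = B + B²)
-87*(C(9, 7) + f(-8)) = -87*(7*(1 + 7) + 5) = -87*(7*8 + 5) = -87*(56 + 5) = -87*61 = -5307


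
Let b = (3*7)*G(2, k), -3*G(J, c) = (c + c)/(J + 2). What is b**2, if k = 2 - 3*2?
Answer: 196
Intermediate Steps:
k = -4 (k = 2 - 6 = -4)
G(J, c) = -2*c/(3*(2 + J)) (G(J, c) = -(c + c)/(3*(J + 2)) = -2*c/(3*(2 + J)))
b = 14 (b = (3*7)*(-2*(-4)/(6 + 3*2)) = 21*(-2*(-4)/(6 + 6)) = 21*(-2*(-4)/12) = 21*(-2*(-4)*1/12) = 21*(2/3) = 14)
b**2 = 14**2 = 196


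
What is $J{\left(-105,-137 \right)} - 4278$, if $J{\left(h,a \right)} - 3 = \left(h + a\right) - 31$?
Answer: $-4548$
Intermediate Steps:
$J{\left(h,a \right)} = -28 + a + h$ ($J{\left(h,a \right)} = 3 - \left(31 - a - h\right) = 3 + \left(-31 + a + h\right) = -28 + a + h$)
$J{\left(-105,-137 \right)} - 4278 = \left(-28 - 137 - 105\right) - 4278 = -270 - 4278 = -4548$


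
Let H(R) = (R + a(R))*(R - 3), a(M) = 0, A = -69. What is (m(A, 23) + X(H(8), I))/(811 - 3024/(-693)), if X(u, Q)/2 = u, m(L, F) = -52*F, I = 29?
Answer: -12276/8969 ≈ -1.3687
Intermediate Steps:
H(R) = R*(-3 + R) (H(R) = (R + 0)*(R - 3) = R*(-3 + R))
X(u, Q) = 2*u
(m(A, 23) + X(H(8), I))/(811 - 3024/(-693)) = (-52*23 + 2*(8*(-3 + 8)))/(811 - 3024/(-693)) = (-1196 + 2*(8*5))/(811 - 3024*(-1/693)) = (-1196 + 2*40)/(811 + 48/11) = (-1196 + 80)/(8969/11) = -1116*11/8969 = -12276/8969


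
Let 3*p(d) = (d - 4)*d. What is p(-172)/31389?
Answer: 30272/94167 ≈ 0.32147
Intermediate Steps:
p(d) = d*(-4 + d)/3 (p(d) = ((d - 4)*d)/3 = ((-4 + d)*d)/3 = (d*(-4 + d))/3 = d*(-4 + d)/3)
p(-172)/31389 = ((⅓)*(-172)*(-4 - 172))/31389 = ((⅓)*(-172)*(-176))*(1/31389) = (30272/3)*(1/31389) = 30272/94167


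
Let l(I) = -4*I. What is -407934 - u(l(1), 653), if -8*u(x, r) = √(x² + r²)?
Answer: -407934 + 5*√17057/8 ≈ -4.0785e+5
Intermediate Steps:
u(x, r) = -√(r² + x²)/8 (u(x, r) = -√(x² + r²)/8 = -√(r² + x²)/8)
-407934 - u(l(1), 653) = -407934 - (-1)*√(653² + (-4*1)²)/8 = -407934 - (-1)*√(426409 + (-4)²)/8 = -407934 - (-1)*√(426409 + 16)/8 = -407934 - (-1)*√426425/8 = -407934 - (-1)*5*√17057/8 = -407934 - (-5)*√17057/8 = -407934 + 5*√17057/8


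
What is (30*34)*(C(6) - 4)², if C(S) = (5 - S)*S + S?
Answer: 16320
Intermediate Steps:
C(S) = S + S*(5 - S) (C(S) = S*(5 - S) + S = S + S*(5 - S))
(30*34)*(C(6) - 4)² = (30*34)*(6*(6 - 1*6) - 4)² = 1020*(6*(6 - 6) - 4)² = 1020*(6*0 - 4)² = 1020*(0 - 4)² = 1020*(-4)² = 1020*16 = 16320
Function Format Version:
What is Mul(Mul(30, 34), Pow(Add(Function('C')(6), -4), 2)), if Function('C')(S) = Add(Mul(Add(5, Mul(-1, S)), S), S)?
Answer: 16320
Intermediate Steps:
Function('C')(S) = Add(S, Mul(S, Add(5, Mul(-1, S)))) (Function('C')(S) = Add(Mul(S, Add(5, Mul(-1, S))), S) = Add(S, Mul(S, Add(5, Mul(-1, S)))))
Mul(Mul(30, 34), Pow(Add(Function('C')(6), -4), 2)) = Mul(Mul(30, 34), Pow(Add(Mul(6, Add(6, Mul(-1, 6))), -4), 2)) = Mul(1020, Pow(Add(Mul(6, Add(6, -6)), -4), 2)) = Mul(1020, Pow(Add(Mul(6, 0), -4), 2)) = Mul(1020, Pow(Add(0, -4), 2)) = Mul(1020, Pow(-4, 2)) = Mul(1020, 16) = 16320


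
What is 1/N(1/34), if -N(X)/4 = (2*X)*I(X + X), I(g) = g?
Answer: -289/4 ≈ -72.250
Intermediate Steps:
N(X) = -16*X² (N(X) = -4*2*X*(X + X) = -4*2*X*2*X = -16*X²)
1/N(1/34) = 1/(-16*(1/34)²) = 1/(-16*1/1156) = 1/(-4/289) = -289/4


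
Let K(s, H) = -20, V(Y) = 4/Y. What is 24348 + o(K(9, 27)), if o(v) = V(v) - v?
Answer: 121839/5 ≈ 24368.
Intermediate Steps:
o(v) = -v + 4/v (o(v) = 4/v - v = -v + 4/v)
24348 + o(K(9, 27)) = 24348 + (-1*(-20) + 4/(-20)) = 24348 + (20 + 4*(-1/20)) = 24348 + (20 - ⅕) = 24348 + 99/5 = 121839/5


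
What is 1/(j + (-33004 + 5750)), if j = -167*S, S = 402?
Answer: -1/94388 ≈ -1.0595e-5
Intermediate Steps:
j = -67134 (j = -167*402 = -67134)
1/(j + (-33004 + 5750)) = 1/(-67134 + (-33004 + 5750)) = 1/(-67134 - 27254) = 1/(-94388) = -1/94388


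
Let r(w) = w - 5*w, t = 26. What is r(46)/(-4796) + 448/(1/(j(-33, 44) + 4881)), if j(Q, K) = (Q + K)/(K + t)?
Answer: 13109616838/5995 ≈ 2.1868e+6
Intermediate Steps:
r(w) = -4*w
j(Q, K) = (K + Q)/(26 + K) (j(Q, K) = (Q + K)/(K + 26) = (K + Q)/(26 + K))
r(46)/(-4796) + 448/(1/(j(-33, 44) + 4881)) = -4*46/(-4796) + 448/(1/((44 - 33)/(26 + 44) + 4881)) = -184*(-1/4796) + 448/(1/(11/70 + 4881)) = 46/1199 + 448/(1/((1/70)*11 + 4881)) = 46/1199 + 448/(1/(11/70 + 4881)) = 46/1199 + 448/(1/(341681/70)) = 46/1199 + 448/(70/341681) = 46/1199 + 448*(341681/70) = 46/1199 + 10933792/5 = 13109616838/5995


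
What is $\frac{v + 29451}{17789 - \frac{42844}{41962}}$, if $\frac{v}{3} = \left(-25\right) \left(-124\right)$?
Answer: $\frac{813034731}{373209587} \approx 2.1785$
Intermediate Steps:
$v = 9300$ ($v = 3 \left(\left(-25\right) \left(-124\right)\right) = 3 \cdot 3100 = 9300$)
$\frac{v + 29451}{17789 - \frac{42844}{41962}} = \frac{9300 + 29451}{17789 - \frac{42844}{41962}} = \frac{38751}{17789 - \frac{21422}{20981}} = \frac{38751}{\frac{373209587}{20981}} = 38751 \cdot \frac{20981}{373209587} = \frac{813034731}{373209587}$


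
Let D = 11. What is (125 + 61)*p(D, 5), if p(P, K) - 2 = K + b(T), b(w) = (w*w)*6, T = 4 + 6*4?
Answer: 876246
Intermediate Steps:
T = 28 (T = 4 + 24 = 28)
b(w) = 6*w² (b(w) = w²*6 = 6*w²)
p(P, K) = 4706 + K (p(P, K) = 2 + (K + 6*28²) = 2 + (K + 6*784) = 2 + (K + 4704) = 2 + (4704 + K) = 4706 + K)
(125 + 61)*p(D, 5) = (125 + 61)*(4706 + 5) = 186*4711 = 876246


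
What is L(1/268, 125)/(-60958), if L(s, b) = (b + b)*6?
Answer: -750/30479 ≈ -0.024607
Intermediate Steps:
L(s, b) = 12*b (L(s, b) = (2*b)*6 = 12*b)
L(1/268, 125)/(-60958) = (12*125)/(-60958) = 1500*(-1/60958) = -750/30479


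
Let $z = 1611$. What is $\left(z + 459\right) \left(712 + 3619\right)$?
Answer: $8965170$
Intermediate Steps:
$\left(z + 459\right) \left(712 + 3619\right) = \left(1611 + 459\right) \left(712 + 3619\right) = 2070 \cdot 4331 = 8965170$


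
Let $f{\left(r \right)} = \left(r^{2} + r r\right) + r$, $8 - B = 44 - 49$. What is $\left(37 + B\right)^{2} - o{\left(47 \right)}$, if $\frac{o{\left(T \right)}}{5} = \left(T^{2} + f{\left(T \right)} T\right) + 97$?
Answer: $-1058305$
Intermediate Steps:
$B = 13$ ($B = 8 - \left(44 - 49\right) = 8 - -5 = 8 + 5 = 13$)
$f{\left(r \right)} = r + 2 r^{2}$ ($f{\left(r \right)} = \left(r^{2} + r^{2}\right) + r = 2 r^{2} + r = r + 2 r^{2}$)
$o{\left(T \right)} = 485 + 5 T^{2} + 5 T^{2} \left(1 + 2 T\right)$ ($o{\left(T \right)} = 5 \left(\left(T^{2} + T \left(1 + 2 T\right) T\right) + 97\right) = 5 \left(\left(T^{2} + T^{2} \left(1 + 2 T\right)\right) + 97\right) = 5 \left(97 + T^{2} + T^{2} \left(1 + 2 T\right)\right) = 485 + 5 T^{2} + 5 T^{2} \left(1 + 2 T\right)$)
$\left(37 + B\right)^{2} - o{\left(47 \right)} = \left(37 + 13\right)^{2} - \left(485 + 10 \cdot 47^{2} + 10 \cdot 47^{3}\right) = 50^{2} - \left(485 + 10 \cdot 2209 + 10 \cdot 103823\right) = 2500 - \left(485 + 22090 + 1038230\right) = 2500 - 1060805 = -1058305$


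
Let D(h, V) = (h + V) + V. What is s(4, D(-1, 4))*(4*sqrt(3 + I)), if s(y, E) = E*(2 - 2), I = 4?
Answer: 0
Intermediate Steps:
D(h, V) = h + 2*V (D(h, V) = (V + h) + V = h + 2*V)
s(y, E) = 0 (s(y, E) = E*0 = 0)
s(4, D(-1, 4))*(4*sqrt(3 + I)) = 0*(4*sqrt(3 + 4)) = 0*(4*sqrt(7)) = 0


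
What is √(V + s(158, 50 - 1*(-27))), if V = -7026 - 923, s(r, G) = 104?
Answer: I*√7845 ≈ 88.572*I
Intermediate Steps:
V = -7949
√(V + s(158, 50 - 1*(-27))) = √(-7949 + 104) = √(-7845) = I*√7845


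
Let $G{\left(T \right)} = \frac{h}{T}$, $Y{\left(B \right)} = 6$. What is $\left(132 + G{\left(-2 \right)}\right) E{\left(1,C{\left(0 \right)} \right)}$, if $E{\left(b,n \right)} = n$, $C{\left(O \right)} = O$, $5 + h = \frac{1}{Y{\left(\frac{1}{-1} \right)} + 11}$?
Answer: $0$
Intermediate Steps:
$h = - \frac{84}{17}$ ($h = -5 + \frac{1}{6 + 11} = -5 + \frac{1}{17} = - \frac{84}{17} \approx -4.9412$)
$G{\left(T \right)} = - \frac{84}{17 T}$
$\left(132 + G{\left(-2 \right)}\right) E{\left(1,C{\left(0 \right)} \right)} = \left(132 - \frac{84}{17 \left(-2\right)}\right) 0 = \left(132 - - \frac{42}{17}\right) 0 = \left(132 + \frac{42}{17}\right) 0 = \frac{2286}{17} \cdot 0 = 0$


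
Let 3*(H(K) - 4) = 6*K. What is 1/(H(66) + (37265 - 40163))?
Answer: -1/2762 ≈ -0.00036206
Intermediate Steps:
H(K) = 4 + 2*K (H(K) = 4 + (6*K)/3 = 4 + 2*K)
1/(H(66) + (37265 - 40163)) = 1/((4 + 2*66) + (37265 - 40163)) = 1/((4 + 132) - 2898) = 1/(136 - 2898) = 1/(-2762) = -1/2762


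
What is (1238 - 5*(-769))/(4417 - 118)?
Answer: 5083/4299 ≈ 1.1824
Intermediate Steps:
(1238 - 5*(-769))/(4417 - 118) = (1238 + 3845)/4299 = 5083*(1/4299) = 5083/4299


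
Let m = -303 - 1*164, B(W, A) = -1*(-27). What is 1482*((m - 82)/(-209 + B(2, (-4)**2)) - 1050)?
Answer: -10861407/7 ≈ -1.5516e+6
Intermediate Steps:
B(W, A) = 27
m = -467 (m = -303 - 164 = -467)
1482*((m - 82)/(-209 + B(2, (-4)**2)) - 1050) = 1482*((-467 - 82)/(-209 + 27) - 1050) = 1482*(-549/(-182) - 1050) = 1482*(-549*(-1/182) - 1050) = 1482*(549/182 - 1050) = 1482*(-190551/182) = -10861407/7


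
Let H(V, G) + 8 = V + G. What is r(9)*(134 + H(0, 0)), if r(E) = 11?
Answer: 1386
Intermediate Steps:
H(V, G) = -8 + G + V (H(V, G) = -8 + (V + G) = -8 + (G + V) = -8 + G + V)
r(9)*(134 + H(0, 0)) = 11*(134 + (-8 + 0 + 0)) = 11*(134 - 8) = 11*126 = 1386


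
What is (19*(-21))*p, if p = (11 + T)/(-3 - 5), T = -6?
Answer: 1995/8 ≈ 249.38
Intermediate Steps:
p = -5/8 (p = (11 - 6)/(-3 - 5) = 5/(-8) = 5*(-1/8) = -5/8 ≈ -0.62500)
(19*(-21))*p = (19*(-21))*(-5/8) = -399*(-5/8) = 1995/8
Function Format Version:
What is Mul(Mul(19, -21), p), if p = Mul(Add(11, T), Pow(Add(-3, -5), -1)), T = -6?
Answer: Rational(1995, 8) ≈ 249.38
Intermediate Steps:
p = Rational(-5, 8) (p = Mul(Add(11, -6), Pow(Add(-3, -5), -1)) = Mul(5, Pow(-8, -1)) = Mul(5, Rational(-1, 8)) = Rational(-5, 8) ≈ -0.62500)
Mul(Mul(19, -21), p) = Mul(Mul(19, -21), Rational(-5, 8)) = Mul(-399, Rational(-5, 8)) = Rational(1995, 8)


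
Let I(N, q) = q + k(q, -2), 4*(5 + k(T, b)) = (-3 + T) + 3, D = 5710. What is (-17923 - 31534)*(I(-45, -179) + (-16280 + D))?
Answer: 2136295115/4 ≈ 5.3407e+8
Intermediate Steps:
k(T, b) = -5 + T/4 (k(T, b) = -5 + ((-3 + T) + 3)/4 = -5 + T/4)
I(N, q) = -5 + 5*q/4 (I(N, q) = q + (-5 + q/4) = -5 + 5*q/4)
(-17923 - 31534)*(I(-45, -179) + (-16280 + D)) = (-17923 - 31534)*((-5 + (5/4)*(-179)) + (-16280 + 5710)) = -49457*((-5 - 895/4) - 10570) = -49457*(-915/4 - 10570) = -49457*(-43195/4) = 2136295115/4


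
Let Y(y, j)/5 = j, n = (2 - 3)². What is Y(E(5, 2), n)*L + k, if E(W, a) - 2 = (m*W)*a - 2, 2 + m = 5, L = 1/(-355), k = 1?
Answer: 70/71 ≈ 0.98592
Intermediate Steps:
L = -1/355 ≈ -0.0028169
m = 3 (m = -2 + 5 = 3)
E(W, a) = 3*W*a (E(W, a) = 2 + ((3*W)*a - 2) = 2 + (3*W*a - 2) = 2 + (-2 + 3*W*a) = 3*W*a)
n = 1 (n = (-1)² = 1)
Y(y, j) = 5*j
Y(E(5, 2), n)*L + k = (5*1)*(-1/355) + 1 = 5*(-1/355) + 1 = -1/71 + 1 = 70/71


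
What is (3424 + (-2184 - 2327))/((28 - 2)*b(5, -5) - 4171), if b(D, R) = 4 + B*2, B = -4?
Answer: 1087/4275 ≈ 0.25427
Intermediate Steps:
b(D, R) = -4 (b(D, R) = 4 - 4*2 = 4 - 8 = -4)
(3424 + (-2184 - 2327))/((28 - 2)*b(5, -5) - 4171) = (3424 + (-2184 - 2327))/((28 - 2)*(-4) - 4171) = (3424 - 4511)/(26*(-4) - 4171) = -1087/(-104 - 4171) = -1087/(-4275) = -1087*(-1/4275) = 1087/4275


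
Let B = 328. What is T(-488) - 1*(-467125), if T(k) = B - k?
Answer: 467941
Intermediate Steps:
T(k) = 328 - k
T(-488) - 1*(-467125) = (328 - 1*(-488)) - 1*(-467125) = (328 + 488) + 467125 = 816 + 467125 = 467941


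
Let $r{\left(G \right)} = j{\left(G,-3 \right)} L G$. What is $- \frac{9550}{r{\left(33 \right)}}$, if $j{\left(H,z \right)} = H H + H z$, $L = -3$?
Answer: $\frac{955}{9801} \approx 0.097439$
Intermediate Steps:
$j{\left(H,z \right)} = H^{2} + H z$
$r{\left(G \right)} = - 3 G^{2} \left(-3 + G\right)$ ($r{\left(G \right)} = G \left(G - 3\right) \left(-3\right) G = G \left(-3 + G\right) \left(-3\right) G = - 3 G \left(-3 + G\right) G = - 3 G^{2} \left(-3 + G\right)$)
$- \frac{9550}{r{\left(33 \right)}} = - \frac{9550}{3 \cdot 33^{2} \left(3 - 33\right)} = - \frac{9550}{3 \cdot 1089 \left(3 - 33\right)} = - \frac{9550}{3 \cdot 1089 \left(-30\right)} = - \frac{9550}{-98010} = \left(-9550\right) \left(- \frac{1}{98010}\right) = \frac{955}{9801}$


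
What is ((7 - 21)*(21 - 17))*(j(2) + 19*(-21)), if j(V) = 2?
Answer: 22232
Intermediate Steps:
((7 - 21)*(21 - 17))*(j(2) + 19*(-21)) = ((7 - 21)*(21 - 17))*(2 + 19*(-21)) = (-14*4)*(2 - 399) = -56*(-397) = 22232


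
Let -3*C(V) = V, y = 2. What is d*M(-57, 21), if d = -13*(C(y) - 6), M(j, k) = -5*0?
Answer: 0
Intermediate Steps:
C(V) = -V/3
M(j, k) = 0
d = 260/3 (d = -13*(-⅓*2 - 6) = -13*(-⅔ - 6) = -13*(-20/3) = 260/3 ≈ 86.667)
d*M(-57, 21) = (260/3)*0 = 0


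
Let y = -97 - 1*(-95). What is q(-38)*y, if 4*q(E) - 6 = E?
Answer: 16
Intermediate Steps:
q(E) = 3/2 + E/4
y = -2 (y = -97 + 95 = -2)
q(-38)*y = (3/2 + (1/4)*(-38))*(-2) = (3/2 - 19/2)*(-2) = -8*(-2) = 16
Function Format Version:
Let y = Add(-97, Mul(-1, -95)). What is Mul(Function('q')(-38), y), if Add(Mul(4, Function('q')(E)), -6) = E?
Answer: 16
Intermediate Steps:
Function('q')(E) = Add(Rational(3, 2), Mul(Rational(1, 4), E))
y = -2 (y = Add(-97, 95) = -2)
Mul(Function('q')(-38), y) = Mul(Add(Rational(3, 2), Mul(Rational(1, 4), -38)), -2) = Mul(Add(Rational(3, 2), Rational(-19, 2)), -2) = Mul(-8, -2) = 16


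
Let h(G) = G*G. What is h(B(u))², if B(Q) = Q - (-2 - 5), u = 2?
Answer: 6561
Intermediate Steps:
B(Q) = 7 + Q (B(Q) = Q - 1*(-7) = Q + 7 = 7 + Q)
h(G) = G²
h(B(u))² = ((7 + 2)²)² = (9²)² = 81² = 6561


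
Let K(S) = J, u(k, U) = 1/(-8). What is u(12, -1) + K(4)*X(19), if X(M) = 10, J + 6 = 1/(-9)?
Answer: -4409/72 ≈ -61.236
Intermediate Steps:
J = -55/9 (J = -6 + 1/(-9) = -6 - 1/9 = -55/9 ≈ -6.1111)
u(k, U) = -1/8
K(S) = -55/9
u(12, -1) + K(4)*X(19) = -1/8 - 55/9*10 = -1/8 - 550/9 = -4409/72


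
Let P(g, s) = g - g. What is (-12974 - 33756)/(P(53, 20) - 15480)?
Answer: 4673/1548 ≈ 3.0187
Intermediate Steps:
P(g, s) = 0
(-12974 - 33756)/(P(53, 20) - 15480) = (-12974 - 33756)/(0 - 15480) = -46730/(-15480) = -46730*(-1/15480) = 4673/1548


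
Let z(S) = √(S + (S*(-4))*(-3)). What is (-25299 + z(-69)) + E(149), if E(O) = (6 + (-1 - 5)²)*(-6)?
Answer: -25551 + I*√897 ≈ -25551.0 + 29.95*I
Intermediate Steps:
z(S) = √13*√S (z(S) = √(S - 4*S*(-3)) = √(S + 12*S) = √(13*S) = √13*√S)
E(O) = -252 (E(O) = (6 + (-6)²)*(-6) = (6 + 36)*(-6) = 42*(-6) = -252)
(-25299 + z(-69)) + E(149) = (-25299 + √13*√(-69)) - 252 = (-25299 + √13*(I*√69)) - 252 = (-25299 + I*√897) - 252 = -25551 + I*√897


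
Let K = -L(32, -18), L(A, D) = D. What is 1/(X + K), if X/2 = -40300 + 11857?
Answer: -1/56868 ≈ -1.7585e-5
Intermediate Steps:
X = -56886 (X = 2*(-40300 + 11857) = 2*(-28443) = -56886)
K = 18 (K = -1*(-18) = 18)
1/(X + K) = 1/(-56886 + 18) = 1/(-56868) = -1/56868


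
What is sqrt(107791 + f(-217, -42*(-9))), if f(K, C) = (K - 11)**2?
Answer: 5*sqrt(6391) ≈ 399.72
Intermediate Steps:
f(K, C) = (-11 + K)**2
sqrt(107791 + f(-217, -42*(-9))) = sqrt(107791 + (-11 - 217)**2) = sqrt(107791 + (-228)**2) = sqrt(107791 + 51984) = sqrt(159775) = 5*sqrt(6391)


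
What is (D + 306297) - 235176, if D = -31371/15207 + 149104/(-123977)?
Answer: 44693187256308/628439413 ≈ 71118.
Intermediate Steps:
D = -2052235665/628439413 (D = -31371*1/15207 + 149104*(-1/123977) = -10457/5069 - 149104/123977 = -2052235665/628439413 ≈ -3.2656)
(D + 306297) - 235176 = (-2052235665/628439413 + 306297) - 235176 = 192487054647996/628439413 - 235176 = 44693187256308/628439413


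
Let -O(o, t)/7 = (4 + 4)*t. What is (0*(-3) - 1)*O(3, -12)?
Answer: -672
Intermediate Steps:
O(o, t) = -56*t (O(o, t) = -7*(4 + 4)*t = -56*t)
(0*(-3) - 1)*O(3, -12) = (0*(-3) - 1)*(-56*(-12)) = (0 - 1)*672 = -1*672 = -672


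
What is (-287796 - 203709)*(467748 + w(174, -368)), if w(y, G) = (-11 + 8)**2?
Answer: -229904904285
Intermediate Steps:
w(y, G) = 9 (w(y, G) = (-3)**2 = 9)
(-287796 - 203709)*(467748 + w(174, -368)) = (-287796 - 203709)*(467748 + 9) = -491505*467757 = -229904904285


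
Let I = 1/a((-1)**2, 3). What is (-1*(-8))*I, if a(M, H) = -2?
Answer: -4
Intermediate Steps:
I = -1/2 (I = 1/(-2) = -1/2 ≈ -0.50000)
(-1*(-8))*I = -1*(-8)*(-1/2) = 8*(-1/2) = -4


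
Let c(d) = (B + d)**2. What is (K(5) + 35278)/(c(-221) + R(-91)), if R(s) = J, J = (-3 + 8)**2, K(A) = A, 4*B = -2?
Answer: 141132/196349 ≈ 0.71878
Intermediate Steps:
B = -1/2 (B = (1/4)*(-2) = -1/2 ≈ -0.50000)
c(d) = (-1/2 + d)**2
J = 25 (J = 5**2 = 25)
R(s) = 25
(K(5) + 35278)/(c(-221) + R(-91)) = (5 + 35278)/((-1 + 2*(-221))**2/4 + 25) = 35283/((-1 - 442)**2/4 + 25) = 35283/((1/4)*(-443)**2 + 25) = 35283/((1/4)*196249 + 25) = 35283/(196249/4 + 25) = 35283/(196349/4) = 35283*(4/196349) = 141132/196349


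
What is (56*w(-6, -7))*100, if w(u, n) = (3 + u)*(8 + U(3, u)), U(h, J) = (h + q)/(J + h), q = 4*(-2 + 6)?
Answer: -28000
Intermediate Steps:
q = 16 (q = 4*4 = 16)
U(h, J) = (16 + h)/(J + h) (U(h, J) = (h + 16)/(J + h) = (16 + h)/(J + h))
w(u, n) = (3 + u)*(8 + 19/(3 + u)) (w(u, n) = (3 + u)*(8 + (16 + 3)/(u + 3)) = (3 + u)*(8 + 19/(3 + u)))
(56*w(-6, -7))*100 = (56*(43 + 8*(-6)))*100 = (56*(43 - 48))*100 = (56*(-5))*100 = -280*100 = -28000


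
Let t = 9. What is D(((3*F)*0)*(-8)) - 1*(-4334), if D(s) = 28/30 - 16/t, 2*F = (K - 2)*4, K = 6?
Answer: 194992/45 ≈ 4333.2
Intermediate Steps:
F = 8 (F = ((6 - 2)*4)/2 = (4*4)/2 = (½)*16 = 8)
D(s) = -38/45 (D(s) = 28/30 - 16/9 = 28*(1/30) - 16*⅑ = 14/15 - 16/9 = -38/45)
D(((3*F)*0)*(-8)) - 1*(-4334) = -38/45 - 1*(-4334) = -38/45 + 4334 = 194992/45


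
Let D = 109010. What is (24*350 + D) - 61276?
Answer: 56134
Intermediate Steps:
(24*350 + D) - 61276 = (24*350 + 109010) - 61276 = (8400 + 109010) - 61276 = 117410 - 61276 = 56134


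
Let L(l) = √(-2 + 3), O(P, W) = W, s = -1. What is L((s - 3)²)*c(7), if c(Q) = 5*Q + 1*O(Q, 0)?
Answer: 35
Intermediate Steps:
L(l) = 1 (L(l) = √1 = 1)
c(Q) = 5*Q (c(Q) = 5*Q + 1*0 = 5*Q + 0 = 5*Q)
L((s - 3)²)*c(7) = 1*(5*7) = 1*35 = 35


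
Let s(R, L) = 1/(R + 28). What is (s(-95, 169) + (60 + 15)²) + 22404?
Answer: 1877942/67 ≈ 28029.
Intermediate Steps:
s(R, L) = 1/(28 + R)
(s(-95, 169) + (60 + 15)²) + 22404 = (1/(28 - 95) + (60 + 15)²) + 22404 = (1/(-67) + 75²) + 22404 = (-1/67 + 5625) + 22404 = 376874/67 + 22404 = 1877942/67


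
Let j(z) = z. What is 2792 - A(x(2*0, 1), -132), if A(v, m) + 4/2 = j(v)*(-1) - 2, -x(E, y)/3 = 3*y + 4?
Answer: 2775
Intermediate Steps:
x(E, y) = -12 - 9*y (x(E, y) = -3*(3*y + 4) = -3*(4 + 3*y) = -12 - 9*y)
A(v, m) = -4 - v (A(v, m) = -2 + (v*(-1) - 2) = -2 + (-v - 2) = -2 + (-2 - v) = -4 - v)
2792 - A(x(2*0, 1), -132) = 2792 - (-4 - (-12 - 9*1)) = 2792 - (-4 - (-12 - 9)) = 2792 - (-4 - 1*(-21)) = 2792 - (-4 + 21) = 2792 - 1*17 = 2792 - 17 = 2775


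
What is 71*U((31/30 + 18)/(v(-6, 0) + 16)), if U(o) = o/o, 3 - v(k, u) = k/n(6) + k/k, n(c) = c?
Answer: 71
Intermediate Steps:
v(k, u) = 2 - k/6 (v(k, u) = 3 - (k/6 + k/k) = 3 - (k*(⅙) + 1) = 3 - (k/6 + 1) = 3 - (1 + k/6) = 3 + (-1 - k/6) = 2 - k/6)
U(o) = 1
71*U((31/30 + 18)/(v(-6, 0) + 16)) = 71*1 = 71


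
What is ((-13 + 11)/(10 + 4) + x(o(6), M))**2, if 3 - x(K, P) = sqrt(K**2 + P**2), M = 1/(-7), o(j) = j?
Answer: (20 - sqrt(1765))**2/49 ≈ 9.8882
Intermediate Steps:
M = -1/7 ≈ -0.14286
x(K, P) = 3 - sqrt(K**2 + P**2)
((-13 + 11)/(10 + 4) + x(o(6), M))**2 = ((-13 + 11)/(10 + 4) + (3 - sqrt(6**2 + (-1/7)**2)))**2 = (-2/14 + (3 - sqrt(36 + 1/49)))**2 = (-2*1/14 + (3 - sqrt(1765/49)))**2 = (-1/7 + (3 - sqrt(1765)/7))**2 = (20/7 - sqrt(1765)/7)**2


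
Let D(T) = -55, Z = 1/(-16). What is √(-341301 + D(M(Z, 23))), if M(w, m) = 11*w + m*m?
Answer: 2*I*√85339 ≈ 584.26*I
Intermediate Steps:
Z = -1/16 ≈ -0.062500
M(w, m) = m² + 11*w (M(w, m) = 11*w + m² = m² + 11*w)
√(-341301 + D(M(Z, 23))) = √(-341301 - 55) = √(-341356) = 2*I*√85339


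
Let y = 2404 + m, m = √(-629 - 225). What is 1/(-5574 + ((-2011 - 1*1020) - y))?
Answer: I/(√854 - 11009*I) ≈ -9.0834e-5 + 2.4112e-7*I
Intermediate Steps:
m = I*√854 (m = √(-854) = I*√854 ≈ 29.223*I)
y = 2404 + I*√854 ≈ 2404.0 + 29.223*I
1/(-5574 + ((-2011 - 1*1020) - y)) = 1/(-5574 + ((-2011 - 1*1020) - (2404 + I*√854))) = 1/(-5574 + ((-2011 - 1020) + (-2404 - I*√854))) = 1/(-5574 + (-3031 + (-2404 - I*√854))) = 1/(-5574 + (-5435 - I*√854)) = 1/(-11009 - I*√854)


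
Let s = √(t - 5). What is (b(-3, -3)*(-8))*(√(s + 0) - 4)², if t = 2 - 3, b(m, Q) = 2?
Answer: -16*(4 - 6^(¼)*√I)² ≈ -114.34 + 102.46*I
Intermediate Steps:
t = -1
s = I*√6 (s = √(-1 - 5) = √(-6) = I*√6 ≈ 2.4495*I)
(b(-3, -3)*(-8))*(√(s + 0) - 4)² = (2*(-8))*(√(I*√6 + 0) - 4)² = -16*(√(I*√6) - 4)² = -16*(6^(¼)*√I - 4)² = -16*(-4 + 6^(¼)*√I)²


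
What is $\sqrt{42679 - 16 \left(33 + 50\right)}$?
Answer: $\sqrt{41351} \approx 203.35$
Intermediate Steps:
$\sqrt{42679 - 16 \left(33 + 50\right)} = \sqrt{42679 - 16 \cdot 83} = \sqrt{42679 - 1328} = \sqrt{41351}$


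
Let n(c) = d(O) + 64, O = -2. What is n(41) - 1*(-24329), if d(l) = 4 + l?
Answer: 24395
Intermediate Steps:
n(c) = 66 (n(c) = (4 - 2) + 64 = 2 + 64 = 66)
n(41) - 1*(-24329) = 66 - 1*(-24329) = 66 + 24329 = 24395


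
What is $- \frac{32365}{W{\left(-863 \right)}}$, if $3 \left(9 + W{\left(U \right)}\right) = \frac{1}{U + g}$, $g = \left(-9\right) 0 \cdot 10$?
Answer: $\frac{83792985}{23302} \approx 3596.0$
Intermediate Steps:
$g = 0$ ($g = 0 \cdot 10 = 0$)
$W{\left(U \right)} = -9 + \frac{1}{3 U}$ ($W{\left(U \right)} = -9 + \frac{1}{3 \left(U + 0\right)} = -9 + \frac{1}{3 U}$)
$- \frac{32365}{W{\left(-863 \right)}} = - \frac{32365}{-9 + \frac{1}{3 \left(-863\right)}} = - \frac{32365}{-9 + \frac{1}{3} \left(- \frac{1}{863}\right)} = - \frac{32365}{-9 - \frac{1}{2589}} = - \frac{32365}{- \frac{23302}{2589}} = \left(-32365\right) \left(- \frac{2589}{23302}\right) = \frac{83792985}{23302}$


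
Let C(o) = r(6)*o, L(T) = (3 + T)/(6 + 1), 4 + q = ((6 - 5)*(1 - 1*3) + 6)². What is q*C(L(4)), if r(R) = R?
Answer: 72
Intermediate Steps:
q = 12 (q = -4 + ((6 - 5)*(1 - 1*3) + 6)² = -4 + (1*(1 - 3) + 6)² = -4 + (1*(-2) + 6)² = -4 + (-2 + 6)² = -4 + 4² = -4 + 16 = 12)
L(T) = 3/7 + T/7 (L(T) = (3 + T)/7 = (3 + T)*(⅐) = 3/7 + T/7)
C(o) = 6*o
q*C(L(4)) = 12*(6*(3/7 + (⅐)*4)) = 12*(6*(3/7 + 4/7)) = 12*(6*1) = 12*6 = 72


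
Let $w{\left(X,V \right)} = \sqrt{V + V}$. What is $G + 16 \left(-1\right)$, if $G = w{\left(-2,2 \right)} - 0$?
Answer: $-14$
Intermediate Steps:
$w{\left(X,V \right)} = \sqrt{2} \sqrt{V}$ ($w{\left(X,V \right)} = \sqrt{2 V} = \sqrt{2} \sqrt{V}$)
$G = 2$ ($G = \sqrt{2} \sqrt{2} - 0 = 2 + 0 = 2$)
$G + 16 \left(-1\right) = 2 + 16 \left(-1\right) = 2 - 16 = -14$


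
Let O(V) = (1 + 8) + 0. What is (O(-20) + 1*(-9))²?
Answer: 0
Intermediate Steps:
O(V) = 9 (O(V) = 9 + 0 = 9)
(O(-20) + 1*(-9))² = (9 + 1*(-9))² = (9 - 9)² = 0² = 0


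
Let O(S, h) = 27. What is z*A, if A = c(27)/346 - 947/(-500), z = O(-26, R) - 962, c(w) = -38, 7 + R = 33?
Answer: -28859897/17300 ≈ -1668.2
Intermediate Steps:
R = 26 (R = -7 + 33 = 26)
z = -935 (z = 27 - 962 = -935)
A = 154331/86500 (A = -38/346 - 947/(-500) = -38*1/346 - 947*(-1/500) = -19/173 + 947/500 = 154331/86500 ≈ 1.7842)
z*A = -935*154331/86500 = -28859897/17300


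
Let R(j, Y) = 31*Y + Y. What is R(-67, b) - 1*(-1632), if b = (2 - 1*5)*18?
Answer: -96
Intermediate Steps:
b = -54 (b = (2 - 5)*18 = -3*18 = -54)
R(j, Y) = 32*Y
R(-67, b) - 1*(-1632) = 32*(-54) - 1*(-1632) = -1728 + 1632 = -96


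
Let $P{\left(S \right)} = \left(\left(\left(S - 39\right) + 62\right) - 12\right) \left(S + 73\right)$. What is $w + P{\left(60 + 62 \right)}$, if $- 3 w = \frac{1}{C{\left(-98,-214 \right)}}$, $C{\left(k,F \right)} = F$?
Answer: $\frac{16650271}{642} \approx 25935.0$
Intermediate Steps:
$P{\left(S \right)} = \left(11 + S\right) \left(73 + S\right)$ ($P{\left(S \right)} = \left(\left(\left(S - 39\right) + 62\right) - 12\right) \left(73 + S\right) = \left(\left(\left(-39 + S\right) + 62\right) - 12\right) \left(73 + S\right) = \left(\left(23 + S\right) - 12\right) \left(73 + S\right) = \left(11 + S\right) \left(73 + S\right)$)
$w = \frac{1}{642}$ ($w = - \frac{1}{3 \left(-214\right)} = \left(- \frac{1}{3}\right) \left(- \frac{1}{214}\right) = \frac{1}{642} \approx 0.0015576$)
$w + P{\left(60 + 62 \right)} = \frac{1}{642} + \left(803 + \left(60 + 62\right)^{2} + 84 \left(60 + 62\right)\right) = \frac{1}{642} + \left(803 + 122^{2} + 84 \cdot 122\right) = \frac{1}{642} + \left(803 + 14884 + 10248\right) = \frac{1}{642} + 25935 = \frac{16650271}{642}$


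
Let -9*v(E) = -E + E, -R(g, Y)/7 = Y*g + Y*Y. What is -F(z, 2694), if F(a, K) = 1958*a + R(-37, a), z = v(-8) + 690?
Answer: 1802970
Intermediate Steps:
R(g, Y) = -7*Y² - 7*Y*g (R(g, Y) = -7*(Y*g + Y*Y) = -7*(Y*g + Y²) = -7*(Y² + Y*g) = -7*Y² - 7*Y*g)
v(E) = 0 (v(E) = -(-E + E)/9 = -⅑*0 = 0)
z = 690 (z = 0 + 690 = 690)
F(a, K) = 1958*a - 7*a*(-37 + a) (F(a, K) = 1958*a - 7*a*(a - 37) = 1958*a - 7*a*(-37 + a))
-F(z, 2694) = -690*(2217 - 7*690) = -690*(2217 - 4830) = -690*(-2613) = -1*(-1802970) = 1802970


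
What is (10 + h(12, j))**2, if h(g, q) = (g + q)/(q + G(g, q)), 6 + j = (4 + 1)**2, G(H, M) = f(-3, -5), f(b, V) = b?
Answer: 36481/256 ≈ 142.50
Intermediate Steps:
G(H, M) = -3
j = 19 (j = -6 + (4 + 1)**2 = -6 + 5**2 = -6 + 25 = 19)
h(g, q) = (g + q)/(-3 + q) (h(g, q) = (g + q)/(q - 3) = (g + q)/(-3 + q))
(10 + h(12, j))**2 = (10 + (12 + 19)/(-3 + 19))**2 = (10 + 31/16)**2 = (191/16)**2 = 36481/256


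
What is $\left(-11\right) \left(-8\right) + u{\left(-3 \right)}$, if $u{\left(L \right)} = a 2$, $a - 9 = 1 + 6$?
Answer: $120$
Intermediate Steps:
$a = 16$ ($a = 9 + \left(1 + 6\right) = 9 + 7 = 16$)
$u{\left(L \right)} = 32$ ($u{\left(L \right)} = 16 \cdot 2 = 32$)
$\left(-11\right) \left(-8\right) + u{\left(-3 \right)} = \left(-11\right) \left(-8\right) + 32 = 88 + 32 = 120$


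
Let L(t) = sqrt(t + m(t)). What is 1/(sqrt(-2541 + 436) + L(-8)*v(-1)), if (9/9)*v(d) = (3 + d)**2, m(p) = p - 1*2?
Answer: -I/(sqrt(2105) + 12*sqrt(2)) ≈ -0.015911*I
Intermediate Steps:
m(p) = -2 + p (m(p) = p - 2 = -2 + p)
L(t) = sqrt(-2 + 2*t) (L(t) = sqrt(t + (-2 + t)) = sqrt(-2 + 2*t))
v(d) = (3 + d)**2
1/(sqrt(-2541 + 436) + L(-8)*v(-1)) = 1/(sqrt(-2541 + 436) + sqrt(-2 + 2*(-8))*(3 - 1)**2) = 1/(sqrt(-2105) + sqrt(-2 - 16)*2**2) = 1/(I*sqrt(2105) + sqrt(-18)*4) = 1/(I*sqrt(2105) + (3*I*sqrt(2))*4) = 1/(I*sqrt(2105) + 12*I*sqrt(2))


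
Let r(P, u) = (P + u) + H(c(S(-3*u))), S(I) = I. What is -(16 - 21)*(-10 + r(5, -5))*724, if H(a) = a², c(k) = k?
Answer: 778300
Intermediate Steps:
r(P, u) = P + u + 9*u² (r(P, u) = (P + u) + (-3*u)² = (P + u) + 9*u² = P + u + 9*u²)
-(16 - 21)*(-10 + r(5, -5))*724 = -(16 - 21)*(-10 + (5 - 5 + 9*(-5)²))*724 = -(-5)*(-10 + (5 - 5 + 9*25))*724 = -(-5)*(-10 + (5 - 5 + 225))*724 = -(-5)*(-10 + 225)*724 = -(-5)*215*724 = -1*(-1075)*724 = 1075*724 = 778300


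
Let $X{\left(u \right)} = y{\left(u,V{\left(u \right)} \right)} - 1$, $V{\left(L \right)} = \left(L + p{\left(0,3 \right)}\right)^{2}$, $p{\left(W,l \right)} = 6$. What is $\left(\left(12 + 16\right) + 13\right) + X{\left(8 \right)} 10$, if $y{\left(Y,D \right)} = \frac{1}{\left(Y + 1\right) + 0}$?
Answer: $\frac{289}{9} \approx 32.111$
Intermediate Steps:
$V{\left(L \right)} = \left(6 + L\right)^{2}$ ($V{\left(L \right)} = \left(L + 6\right)^{2} = \left(6 + L\right)^{2}$)
$y{\left(Y,D \right)} = \frac{1}{1 + Y}$ ($y{\left(Y,D \right)} = \frac{1}{\left(1 + Y\right) + 0} = \frac{1}{1 + Y}$)
$X{\left(u \right)} = -1 + \frac{1}{1 + u}$ ($X{\left(u \right)} = \frac{1}{1 + u} - 1 = -1 + \frac{1}{1 + u}$)
$\left(\left(12 + 16\right) + 13\right) + X{\left(8 \right)} 10 = \left(\left(12 + 16\right) + 13\right) + \left(-1\right) 8 \frac{1}{1 + 8} \cdot 10 = \left(28 + 13\right) + \left(-1\right) 8 \cdot \frac{1}{9} \cdot 10 = 41 + \left(-1\right) 8 \cdot \frac{1}{9} \cdot 10 = 41 - \frac{80}{9} = \frac{289}{9}$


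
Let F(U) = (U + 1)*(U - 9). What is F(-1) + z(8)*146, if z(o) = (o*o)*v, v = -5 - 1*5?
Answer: -93440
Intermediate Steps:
v = -10 (v = -5 - 5 = -10)
F(U) = (1 + U)*(-9 + U)
z(o) = -10*o² (z(o) = (o*o)*(-10) = o²*(-10) = -10*o²)
F(-1) + z(8)*146 = (-9 + (-1)² - 8*(-1)) - 10*8²*146 = (-9 + 1 + 8) - 10*64*146 = 0 - 640*146 = 0 - 93440 = -93440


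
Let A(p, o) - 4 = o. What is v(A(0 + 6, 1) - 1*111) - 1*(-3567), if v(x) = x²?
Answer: 14803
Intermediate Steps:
A(p, o) = 4 + o
v(A(0 + 6, 1) - 1*111) - 1*(-3567) = ((4 + 1) - 1*111)² - 1*(-3567) = (5 - 111)² + 3567 = (-106)² + 3567 = 11236 + 3567 = 14803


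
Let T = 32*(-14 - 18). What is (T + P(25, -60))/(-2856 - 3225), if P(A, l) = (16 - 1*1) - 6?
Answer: 1015/6081 ≈ 0.16691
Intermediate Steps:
T = -1024 (T = 32*(-32) = -1024)
P(A, l) = 9 (P(A, l) = (16 - 1) - 6 = 15 - 6 = 9)
(T + P(25, -60))/(-2856 - 3225) = (-1024 + 9)/(-2856 - 3225) = -1015/(-6081) = -1015*(-1/6081) = 1015/6081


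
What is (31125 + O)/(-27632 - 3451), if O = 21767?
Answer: -52892/31083 ≈ -1.7016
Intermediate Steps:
(31125 + O)/(-27632 - 3451) = (31125 + 21767)/(-27632 - 3451) = 52892/(-31083) = 52892*(-1/31083) = -52892/31083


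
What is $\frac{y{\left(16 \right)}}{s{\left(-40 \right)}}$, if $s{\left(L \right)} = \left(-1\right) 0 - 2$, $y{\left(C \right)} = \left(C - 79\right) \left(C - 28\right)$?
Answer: $-378$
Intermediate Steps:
$y{\left(C \right)} = \left(-79 + C\right) \left(-28 + C\right)$
$s{\left(L \right)} = -2$ ($s{\left(L \right)} = 0 - 2 = -2$)
$\frac{y{\left(16 \right)}}{s{\left(-40 \right)}} = \frac{2212 + 16^{2} - 1712}{-2} = \left(2212 + 256 - 1712\right) \left(- \frac{1}{2}\right) = 756 \left(- \frac{1}{2}\right) = -378$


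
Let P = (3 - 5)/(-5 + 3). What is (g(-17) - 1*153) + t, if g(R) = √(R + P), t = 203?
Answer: 50 + 4*I ≈ 50.0 + 4.0*I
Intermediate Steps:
P = 1 (P = -2/(-2) = -2*(-½) = 1)
g(R) = √(1 + R) (g(R) = √(R + 1) = √(1 + R))
(g(-17) - 1*153) + t = (√(1 - 17) - 1*153) + 203 = (√(-16) - 153) + 203 = (4*I - 153) + 203 = (-153 + 4*I) + 203 = 50 + 4*I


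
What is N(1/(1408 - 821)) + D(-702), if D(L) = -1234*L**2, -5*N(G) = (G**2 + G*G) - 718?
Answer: -209539297661276/344569 ≈ -6.0812e+8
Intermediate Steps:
N(G) = 718/5 - 2*G**2/5 (N(G) = -((G**2 + G*G) - 718)/5 = -((G**2 + G**2) - 718)/5 = -(2*G**2 - 718)/5 = -(-718 + 2*G**2)/5 = 718/5 - 2*G**2/5)
N(1/(1408 - 821)) + D(-702) = (718/5 - 2/(5*(1408 - 821)**2)) - 1234*(-702)**2 = (718/5 - 2*(1/587)**2/5) - 1234*492804 = (718/5 - 2*(1/587)**2/5) - 608120136 = (718/5 - 2/5*1/344569) - 608120136 = (718/5 - 2/1722845) - 608120136 = 49480108/344569 - 608120136 = -209539297661276/344569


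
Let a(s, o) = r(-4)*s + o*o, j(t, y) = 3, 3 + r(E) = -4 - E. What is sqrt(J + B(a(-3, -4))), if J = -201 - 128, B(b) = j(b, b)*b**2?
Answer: sqrt(1546) ≈ 39.319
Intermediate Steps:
r(E) = -7 - E (r(E) = -3 + (-4 - E) = -7 - E)
a(s, o) = o**2 - 3*s (a(s, o) = (-7 - 1*(-4))*s + o*o = (-7 + 4)*s + o**2 = -3*s + o**2 = o**2 - 3*s)
B(b) = 3*b**2
J = -329
sqrt(J + B(a(-3, -4))) = sqrt(-329 + 3*((-4)**2 - 3*(-3))**2) = sqrt(-329 + 3*(16 + 9)**2) = sqrt(-329 + 3*25**2) = sqrt(-329 + 3*625) = sqrt(-329 + 1875) = sqrt(1546)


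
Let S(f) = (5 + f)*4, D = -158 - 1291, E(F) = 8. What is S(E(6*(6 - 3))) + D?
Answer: -1397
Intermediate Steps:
D = -1449
S(f) = 20 + 4*f
S(E(6*(6 - 3))) + D = (20 + 4*8) - 1449 = (20 + 32) - 1449 = 52 - 1449 = -1397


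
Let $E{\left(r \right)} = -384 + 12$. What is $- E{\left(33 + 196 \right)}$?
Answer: $372$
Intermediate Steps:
$E{\left(r \right)} = -372$
$- E{\left(33 + 196 \right)} = \left(-1\right) \left(-372\right) = 372$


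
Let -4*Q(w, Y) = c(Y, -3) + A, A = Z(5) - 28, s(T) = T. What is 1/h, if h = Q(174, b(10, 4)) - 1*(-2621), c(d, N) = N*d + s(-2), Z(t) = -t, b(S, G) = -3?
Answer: 2/5255 ≈ 0.00038059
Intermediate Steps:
c(d, N) = -2 + N*d (c(d, N) = N*d - 2 = -2 + N*d)
A = -33 (A = -1*5 - 28 = -5 - 28 = -33)
Q(w, Y) = 35/4 + 3*Y/4 (Q(w, Y) = -((-2 - 3*Y) - 33)/4 = -(-35 - 3*Y)/4 = 35/4 + 3*Y/4)
h = 5255/2 (h = (35/4 + (¾)*(-3)) - 1*(-2621) = (35/4 - 9/4) + 2621 = 13/2 + 2621 = 5255/2 ≈ 2627.5)
1/h = 1/(5255/2) = 2/5255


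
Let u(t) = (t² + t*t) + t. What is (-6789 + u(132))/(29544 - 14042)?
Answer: 28191/15502 ≈ 1.8185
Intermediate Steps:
u(t) = t + 2*t² (u(t) = (t² + t²) + t = 2*t² + t = t + 2*t²)
(-6789 + u(132))/(29544 - 14042) = (-6789 + 132*(1 + 2*132))/(29544 - 14042) = (-6789 + 132*(1 + 264))/15502 = (-6789 + 132*265)*(1/15502) = (-6789 + 34980)*(1/15502) = 28191*(1/15502) = 28191/15502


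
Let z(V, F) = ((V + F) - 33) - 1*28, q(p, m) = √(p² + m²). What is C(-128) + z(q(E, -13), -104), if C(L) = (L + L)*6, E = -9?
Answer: -1701 + 5*√10 ≈ -1685.2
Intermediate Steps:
q(p, m) = √(m² + p²)
z(V, F) = -61 + F + V (z(V, F) = ((F + V) - 33) - 28 = (-33 + F + V) - 28 = -61 + F + V)
C(L) = 12*L (C(L) = (2*L)*6 = 12*L)
C(-128) + z(q(E, -13), -104) = 12*(-128) + (-61 - 104 + √((-13)² + (-9)²)) = -1536 + (-61 - 104 + √(169 + 81)) = -1536 + (-61 - 104 + √250) = -1536 + (-61 - 104 + 5*√10) = -1536 + (-165 + 5*√10) = -1701 + 5*√10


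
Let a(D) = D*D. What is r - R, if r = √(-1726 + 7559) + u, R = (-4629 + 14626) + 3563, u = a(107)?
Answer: -2111 + √5833 ≈ -2034.6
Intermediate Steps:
a(D) = D²
u = 11449 (u = 107² = 11449)
R = 13560 (R = 9997 + 3563 = 13560)
r = 11449 + √5833 (r = √(-1726 + 7559) + 11449 = √5833 + 11449 = 11449 + √5833 ≈ 11525.)
r - R = (11449 + √5833) - 1*13560 = (11449 + √5833) - 13560 = -2111 + √5833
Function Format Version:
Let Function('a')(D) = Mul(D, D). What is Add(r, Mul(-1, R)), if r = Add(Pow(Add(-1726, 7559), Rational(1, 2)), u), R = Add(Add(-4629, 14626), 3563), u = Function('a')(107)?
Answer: Add(-2111, Pow(5833, Rational(1, 2))) ≈ -2034.6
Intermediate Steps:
Function('a')(D) = Pow(D, 2)
u = 11449 (u = Pow(107, 2) = 11449)
R = 13560 (R = Add(9997, 3563) = 13560)
r = Add(11449, Pow(5833, Rational(1, 2))) (r = Add(Pow(Add(-1726, 7559), Rational(1, 2)), 11449) = Add(Pow(5833, Rational(1, 2)), 11449) = Add(11449, Pow(5833, Rational(1, 2))) ≈ 11525.)
Add(r, Mul(-1, R)) = Add(Add(11449, Pow(5833, Rational(1, 2))), Mul(-1, 13560)) = Add(Add(11449, Pow(5833, Rational(1, 2))), -13560) = Add(-2111, Pow(5833, Rational(1, 2)))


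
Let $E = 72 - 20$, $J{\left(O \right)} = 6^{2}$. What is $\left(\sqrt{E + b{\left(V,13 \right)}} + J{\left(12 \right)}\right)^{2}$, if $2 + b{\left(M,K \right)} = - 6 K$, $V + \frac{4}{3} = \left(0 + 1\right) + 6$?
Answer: $1268 + 144 i \sqrt{7} \approx 1268.0 + 380.99 i$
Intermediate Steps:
$J{\left(O \right)} = 36$
$V = \frac{17}{3}$ ($V = - \frac{4}{3} + \left(\left(0 + 1\right) + 6\right) = - \frac{4}{3} + \left(1 + 6\right) = - \frac{4}{3} + 7 = \frac{17}{3} \approx 5.6667$)
$b{\left(M,K \right)} = -2 - 6 K$
$E = 52$ ($E = 72 - 20 = 52$)
$\left(\sqrt{E + b{\left(V,13 \right)}} + J{\left(12 \right)}\right)^{2} = \left(\sqrt{52 - 80} + 36\right)^{2} = \left(\sqrt{-28} + 36\right)^{2} = \left(2 i \sqrt{7} + 36\right)^{2} = \left(36 + 2 i \sqrt{7}\right)^{2}$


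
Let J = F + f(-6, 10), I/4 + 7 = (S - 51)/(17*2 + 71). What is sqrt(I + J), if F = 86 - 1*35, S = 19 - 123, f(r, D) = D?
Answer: sqrt(11949)/21 ≈ 5.2053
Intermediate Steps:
S = -104
F = 51 (F = 86 - 35 = 51)
I = -712/21 (I = -28 + 4*((-104 - 51)/(17*2 + 71)) = -28 + 4*(-155/(34 + 71)) = -28 + 4*(-155/105) = -28 + 4*(-155*1/105) = -28 + 4*(-31/21) = -28 - 124/21 = -712/21 ≈ -33.905)
J = 61 (J = 51 + 10 = 61)
sqrt(I + J) = sqrt(-712/21 + 61) = sqrt(569/21) = sqrt(11949)/21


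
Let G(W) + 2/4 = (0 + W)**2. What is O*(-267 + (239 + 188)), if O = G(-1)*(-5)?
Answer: -400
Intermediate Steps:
G(W) = -1/2 + W**2 (G(W) = -1/2 + (0 + W)**2 = -1/2 + W**2)
O = -5/2 (O = (-1/2 + (-1)**2)*(-5) = (-1/2 + 1)*(-5) = (1/2)*(-5) = -5/2 ≈ -2.5000)
O*(-267 + (239 + 188)) = -5*(-267 + (239 + 188))/2 = -5*(-267 + 427)/2 = -5/2*160 = -400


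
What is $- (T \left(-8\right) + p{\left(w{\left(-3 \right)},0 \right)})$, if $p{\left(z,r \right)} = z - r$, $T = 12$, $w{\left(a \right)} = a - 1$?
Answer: $100$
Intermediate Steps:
$w{\left(a \right)} = -1 + a$
$- (T \left(-8\right) + p{\left(w{\left(-3 \right)},0 \right)}) = - (12 \left(-8\right) - 4) = - (-96 + \left(-4 + 0\right)) = - (-96 - 4) = \left(-1\right) \left(-100\right) = 100$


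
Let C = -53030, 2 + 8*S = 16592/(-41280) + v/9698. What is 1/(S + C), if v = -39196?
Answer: -100083360/5307501192893 ≈ -1.8857e-5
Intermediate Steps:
S = -80612093/100083360 (S = -¼ + (16592/(-41280) - 39196/9698)/8 = -¼ + (16592*(-1/41280) - 39196*1/9698)/8 = -¼ + (-1037/2580 - 19598/4849)/8 = -¼ + (⅛)*(-55591253/12510420) = -¼ - 55591253/100083360 = -80612093/100083360 ≈ -0.80545)
1/(S + C) = 1/(-80612093/100083360 - 53030) = 1/(-5307501192893/100083360) = -100083360/5307501192893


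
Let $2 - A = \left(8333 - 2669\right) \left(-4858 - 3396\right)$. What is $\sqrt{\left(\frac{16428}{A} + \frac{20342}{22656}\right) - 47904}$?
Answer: $\frac{i \sqrt{52481423515972948820909301}}{33099465864} \approx 218.87 i$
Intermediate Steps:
$A = 46750658$ ($A = 2 - \left(8333 - 2669\right) \left(-4858 - 3396\right) = 2 - 5664 \left(-8254\right) = 2 - -46750656 = 2 + 46750656 = 46750658$)
$\sqrt{\left(\frac{16428}{A} + \frac{20342}{22656}\right) - 47904} = \sqrt{\left(\frac{16428}{46750658} + \frac{20342}{22656}\right) - 47904} = \sqrt{\left(16428 \cdot \frac{1}{46750658} + 20342 \cdot \frac{1}{22656}\right) - 47904} = \sqrt{\left(\frac{8214}{23375329} + \frac{10171}{11328}\right) - 47904} = \sqrt{\frac{237843519451}{264795726912} - 47904} = \sqrt{- \frac{12684536658472997}{264795726912}} = \frac{i \sqrt{52481423515972948820909301}}{33099465864}$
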